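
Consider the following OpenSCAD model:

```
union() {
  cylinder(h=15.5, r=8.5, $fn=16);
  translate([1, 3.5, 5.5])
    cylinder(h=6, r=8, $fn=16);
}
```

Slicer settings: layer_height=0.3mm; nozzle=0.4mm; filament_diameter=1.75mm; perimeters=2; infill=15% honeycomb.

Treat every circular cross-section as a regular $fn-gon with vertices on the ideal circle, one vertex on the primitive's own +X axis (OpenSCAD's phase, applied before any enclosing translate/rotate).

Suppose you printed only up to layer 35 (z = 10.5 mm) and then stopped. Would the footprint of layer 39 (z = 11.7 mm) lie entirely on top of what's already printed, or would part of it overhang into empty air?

Compare the two slices. At z = 10.5: the r=8.5 cylinder contributes a regular 16-gon of circumradius 8.5 (area = (16/2)·8.500²·sin(360°/16) = 221.19 mm²); the cylinder at (1, 3.5): section is a regular 16-gon, circumradius r=8 (area = (16/2)·8.000²·sin(360°/16) = 195.93 mm²); Taking the union: the regions partially overlap — summed areas 417.12 mm² minus the doubly-counted overlap 149.21 mm² gives 267.91 mm² — area = 267.91 mm². At z = 11.7: the r=8.5 cylinder contributes a regular 16-gon of circumradius 8.5 (area = (16/2)·8.500²·sin(360°/16) = 221.19 mm²); the cylinder at (1, 3.5) does not reach this height (z outside [5.5, 11.5]); Merging all regions: only the r=8.5 cylinder is present, so the union is just that shape — area = 221.19 mm². Checking containment: the cross-section at z = 11.7 is a subset of the cross-section at z = 10.5.

entirely on top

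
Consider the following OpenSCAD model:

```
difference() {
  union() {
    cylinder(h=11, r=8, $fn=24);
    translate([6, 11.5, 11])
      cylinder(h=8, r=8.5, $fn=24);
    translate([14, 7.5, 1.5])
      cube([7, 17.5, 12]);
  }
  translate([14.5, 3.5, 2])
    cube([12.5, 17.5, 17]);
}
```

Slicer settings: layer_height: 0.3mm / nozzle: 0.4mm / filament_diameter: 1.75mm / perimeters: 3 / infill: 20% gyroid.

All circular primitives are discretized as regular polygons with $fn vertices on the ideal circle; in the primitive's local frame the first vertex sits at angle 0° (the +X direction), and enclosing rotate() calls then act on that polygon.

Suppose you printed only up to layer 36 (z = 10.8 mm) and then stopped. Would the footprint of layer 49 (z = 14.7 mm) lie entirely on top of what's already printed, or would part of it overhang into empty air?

Compare the two slices. At z = 10.8: the r=8 cylinder contributes a regular 24-gon of circumradius 8 (area = (24/2)·8.000²·sin(360°/24) = 198.77 mm²); the cylinder at (6, 11.5) is absent (z outside [11, 19]); the cube at (14, 7.5) (footprint 7×17.5) is included at this height (area 122.50 mm²); Merging all regions: the 2 present regions are separate (no shared area or edge), so areas and boundary lengths simply add and each stays a separate island — area = 321.27 mm²; the cube at (14.5, 3.5) is present — its section is the full 12.5×17.5 rectangle (area 218.75 mm²); Subtracting the remaining from the first: starting from that combined region (321.27 mm²), the 12.5×17.5 cube at (14.5, 3.5) partially overlaps it — only the 87.75 mm² overlap (of its 218.75 mm²) is removed, clipping the outline — area = 233.52 mm². At z = 14.7: the cylinder does not reach this height (z outside [0, 11]); the r=8.5 cylinder at (6, 11.5) gives a regular 24-gon of circumradius 8.5 (constant along its height) (area = (24/2)·8.500²·sin(360°/24) = 224.40 mm²); the cube at (14, 7.5) is absent (z outside [1.5, 13.5]); Combining (union): only the r=8.5 cylinder at (6, 11.5) is present, so the union is just that shape — area = 224.40 mm²; the cube at (14.5, 3.5) (footprint 12.5×17.5) is included at this height (area 218.75 mm²); Subtracting the remaining from the first: starting from that combined region (224.40 mm²), the 12.5×17.5 cube at (14.5, 3.5) misses the remaining region (no effect) — area = 224.40 mm². Checking containment: at z = 14.7 the cross-section extends beyond the z = 10.8 cross-section by about 199.21 mm².

part overhangs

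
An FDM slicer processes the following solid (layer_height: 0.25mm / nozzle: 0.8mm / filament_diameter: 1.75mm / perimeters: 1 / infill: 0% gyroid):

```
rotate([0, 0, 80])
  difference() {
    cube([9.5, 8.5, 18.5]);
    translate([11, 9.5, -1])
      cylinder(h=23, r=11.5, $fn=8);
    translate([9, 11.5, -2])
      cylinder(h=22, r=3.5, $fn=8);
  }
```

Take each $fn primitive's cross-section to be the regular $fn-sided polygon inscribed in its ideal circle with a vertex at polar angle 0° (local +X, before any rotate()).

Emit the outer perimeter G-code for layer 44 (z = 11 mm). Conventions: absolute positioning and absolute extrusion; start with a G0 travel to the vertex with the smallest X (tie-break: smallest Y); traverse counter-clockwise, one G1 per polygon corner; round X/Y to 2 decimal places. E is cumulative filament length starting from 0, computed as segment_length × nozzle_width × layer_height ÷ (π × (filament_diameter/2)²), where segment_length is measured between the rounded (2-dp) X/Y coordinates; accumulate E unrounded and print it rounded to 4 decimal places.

At z = 11 mm: the cube (footprint 9.5×8.5) is included at this height; the r=11.5 cylinder at (11, 9.5) contributes a regular 8-gon of circumradius 11.5; the cylinder at (9, 11.5): section is a regular 8-gon, circumradius r=3.5; Taking the first minus the rest: starting from the 9.5×8.5 cube, the r=11.5 cylinder at (11, 9.5) partially overlaps it — only the 64.63 mm² overlap (of its 374.06 mm²) is removed, clipping the outline; the r=3.5 cylinder at (9, 11.5) misses the remaining region (no effect) — 1 connected region; (rotated 80° about Z; rotation is an isometry so areas/perimeters/island counts are preserved). The outline is a single polygon with 4 vertices. Extrusion per mm of travel: 0.8 × 0.25 / (π × 0.875²) = 0.083150. Accumulating E over each segment gives final E = 2.1241.

G0 X-8.17 Y1.44 Z11.00
G1 X0.00 Y0.00 E0.6898
G1 X1.07 Y6.08 E1.2031
G1 X-0.85 Y3.06 E1.5007
G1 X-8.17 Y1.44 E2.1241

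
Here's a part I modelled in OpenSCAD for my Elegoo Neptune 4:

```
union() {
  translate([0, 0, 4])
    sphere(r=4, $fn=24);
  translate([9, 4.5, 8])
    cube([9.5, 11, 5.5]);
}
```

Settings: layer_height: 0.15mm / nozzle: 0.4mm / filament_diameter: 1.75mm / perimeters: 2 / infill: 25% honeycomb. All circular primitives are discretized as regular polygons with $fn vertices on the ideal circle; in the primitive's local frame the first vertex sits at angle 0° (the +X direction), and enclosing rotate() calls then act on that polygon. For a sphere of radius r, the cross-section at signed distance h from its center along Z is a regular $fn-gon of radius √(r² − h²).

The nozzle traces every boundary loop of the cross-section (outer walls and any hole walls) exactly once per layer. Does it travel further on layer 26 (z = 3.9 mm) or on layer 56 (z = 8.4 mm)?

layer 56 (z = 8.4 mm)

Layer 26 (z = 3.9): the r=4 sphere contributes a regular 24-gon of circumradius √(4²−0.1²) = 3.999 (perimeter = 2·24·3.999·sin(180°/24) = 25.05 mm); the cube at (9, 4.5) does not reach this height (z outside [8, 13.5]); Taking the union: only the r=4 sphere is present, so the union is just that shape — boundary = 25.05 mm. So its perimeter = 25.05 mm. Layer 56 (z = 8.4): the sphere is not intersected at this z (|z−center|=4.400 > r=4); the 9.5×11 cube at (9, 4.5) contributes its full rectangle (perimeter 41.00 mm); Merging all regions: only the 9.5×11 cube at (9, 4.5) is present, so the union is just that shape — boundary = 41.00 mm. So its perimeter = 41.00 mm. Layer 56 is larger (41.00 vs 25.05 mm).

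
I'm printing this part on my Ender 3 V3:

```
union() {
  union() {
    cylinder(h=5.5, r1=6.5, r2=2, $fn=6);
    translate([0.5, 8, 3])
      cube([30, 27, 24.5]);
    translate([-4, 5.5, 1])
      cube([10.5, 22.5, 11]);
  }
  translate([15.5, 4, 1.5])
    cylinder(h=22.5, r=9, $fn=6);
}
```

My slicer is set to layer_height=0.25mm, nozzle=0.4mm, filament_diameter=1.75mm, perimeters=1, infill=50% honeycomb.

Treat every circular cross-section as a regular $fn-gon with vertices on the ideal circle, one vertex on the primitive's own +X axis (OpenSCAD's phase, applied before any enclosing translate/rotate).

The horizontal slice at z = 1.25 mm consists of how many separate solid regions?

2

At z = 1.25 mm: the cone contributes a regular 6-gon of circumradius 5.477 (interpolated between r1=6.5 and r2=2 at t=0.227); the cube at (0.5, 8) is absent (z outside [3, 27.5]); the 10.5×22.5 cube at (-4, 5.5) contributes its full rectangle; Combining (union): the 2 present regions are separate (no shared area or edge), so areas and boundary lengths simply add and each stays a separate island — 2 connected regions; the cylinder at (15.5, 4) is not intersected at this z (z outside [1.5, 24]); Taking the union: only that combined region is present, so the union is just that shape — 2 connected regions. The result has 2 disconnected regions.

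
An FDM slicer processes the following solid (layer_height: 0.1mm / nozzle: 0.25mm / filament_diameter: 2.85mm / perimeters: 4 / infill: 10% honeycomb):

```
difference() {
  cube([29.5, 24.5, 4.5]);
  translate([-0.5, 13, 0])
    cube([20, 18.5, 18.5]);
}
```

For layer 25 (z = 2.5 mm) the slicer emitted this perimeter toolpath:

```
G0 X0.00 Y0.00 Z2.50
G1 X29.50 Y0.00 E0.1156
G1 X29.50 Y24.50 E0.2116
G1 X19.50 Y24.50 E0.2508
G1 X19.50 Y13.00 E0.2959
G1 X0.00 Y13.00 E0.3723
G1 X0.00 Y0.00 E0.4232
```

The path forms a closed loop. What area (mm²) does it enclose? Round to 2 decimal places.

498.50 mm²

Apply the shoelace formula to the sequence of (X, Y) vertices; enclosed area = 498.50 mm².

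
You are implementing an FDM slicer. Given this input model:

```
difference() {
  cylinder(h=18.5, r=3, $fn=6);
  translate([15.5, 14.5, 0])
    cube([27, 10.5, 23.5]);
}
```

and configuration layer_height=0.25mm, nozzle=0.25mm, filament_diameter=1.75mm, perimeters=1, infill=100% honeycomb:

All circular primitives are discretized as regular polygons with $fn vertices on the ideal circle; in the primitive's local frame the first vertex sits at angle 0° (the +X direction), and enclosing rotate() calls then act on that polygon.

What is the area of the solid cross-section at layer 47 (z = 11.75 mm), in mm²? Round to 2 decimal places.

23.38 mm²

At z = 11.75 mm: the r=3 cylinder contributes a regular 6-gon of circumradius 3 (area = (6/2)·3.000²·sin(360°/6) = 23.38 mm²); the cube at (15.5, 14.5) is present — its section is the full 27×10.5 rectangle (area 283.50 mm²); Taking the first minus the rest: starting from the r=3 cylinder (23.38 mm²), the 27×10.5 cube at (15.5, 14.5) misses the remaining region (no effect) — area = 23.38 mm². Overall, the cross-section is a single solid region. Net area = 23.38 mm².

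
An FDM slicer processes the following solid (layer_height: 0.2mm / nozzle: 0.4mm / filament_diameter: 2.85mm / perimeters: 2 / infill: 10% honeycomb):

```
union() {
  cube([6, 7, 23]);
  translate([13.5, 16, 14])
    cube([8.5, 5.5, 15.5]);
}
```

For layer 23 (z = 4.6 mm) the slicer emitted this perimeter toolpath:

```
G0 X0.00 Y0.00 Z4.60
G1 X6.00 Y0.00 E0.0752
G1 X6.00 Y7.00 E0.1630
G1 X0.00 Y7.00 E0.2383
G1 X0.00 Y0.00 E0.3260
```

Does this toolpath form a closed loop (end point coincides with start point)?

Start point (G0): (0.00, 0.00). End point (last G1): the path returns to the start — closed.

yes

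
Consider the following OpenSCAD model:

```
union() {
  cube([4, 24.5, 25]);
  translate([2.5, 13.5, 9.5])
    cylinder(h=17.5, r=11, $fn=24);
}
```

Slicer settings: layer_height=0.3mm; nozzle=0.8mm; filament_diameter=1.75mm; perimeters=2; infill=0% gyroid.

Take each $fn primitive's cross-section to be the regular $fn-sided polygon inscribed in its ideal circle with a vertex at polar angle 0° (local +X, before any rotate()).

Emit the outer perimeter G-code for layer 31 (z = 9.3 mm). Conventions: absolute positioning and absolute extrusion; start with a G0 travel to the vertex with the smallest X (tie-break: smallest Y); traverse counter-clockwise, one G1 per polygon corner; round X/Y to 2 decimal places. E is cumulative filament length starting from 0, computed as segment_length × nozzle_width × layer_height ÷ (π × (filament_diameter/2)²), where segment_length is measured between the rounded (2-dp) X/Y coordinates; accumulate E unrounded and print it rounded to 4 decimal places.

G0 X0.00 Y0.00 Z9.30
G1 X4.00 Y0.00 E0.3991
G1 X4.00 Y24.50 E2.8437
G1 X0.00 Y24.50 E3.2429
G1 X0.00 Y0.00 E5.6875

At z = 9.3 mm: the cube (footprint 4×24.5) is included at this height; the cylinder at (2.5, 13.5) does not reach this height (z outside [9.5, 27]); Combining (union): only the 4×24.5 cube is present, so the union is just that shape — 1 connected region. The outline is a single polygon with 4 vertices. Extrusion per mm of travel: 0.8 × 0.3 / (π × 0.875²) = 0.099780. Accumulating E over each segment gives final E = 5.6875.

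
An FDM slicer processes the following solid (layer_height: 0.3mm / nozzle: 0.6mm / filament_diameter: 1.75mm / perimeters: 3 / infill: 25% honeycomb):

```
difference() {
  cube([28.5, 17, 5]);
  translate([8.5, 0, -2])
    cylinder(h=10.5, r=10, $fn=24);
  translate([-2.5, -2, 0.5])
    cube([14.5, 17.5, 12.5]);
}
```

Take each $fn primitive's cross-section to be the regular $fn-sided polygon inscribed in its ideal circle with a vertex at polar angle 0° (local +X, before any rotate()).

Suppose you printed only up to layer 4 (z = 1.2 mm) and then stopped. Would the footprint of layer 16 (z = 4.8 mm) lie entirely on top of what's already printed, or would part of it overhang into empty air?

entirely on top

Compare the two slices. At z = 1.2: the cube (footprint 28.5×17) is included at this height (area 484.50 mm²); the r=10 cylinder at (8.5, 0) contributes a regular 24-gon of circumradius 10 (area = (24/2)·10.000²·sin(360°/24) = 310.58 mm²); the cube at (-2.5, -2) (footprint 14.5×17.5) is included at this height (area 253.75 mm²); Subtracting the remaining from the first: starting from the 28.5×17 cube (484.50 mm²), the r=10 cylinder at (8.5, 0) partially overlaps it — only the 150.24 mm² overlap (of its 310.58 mm²) is removed, clipping the outline; the 14.5×17.5 cube at (-2.5, -2) partially overlaps it — only the 79.33 mm² overlap (of its 253.75 mm²) is removed, clipping the outline — area = 254.93 mm². At z = 4.8: the cube (footprint 28.5×17) is included at this height (area 484.50 mm²); the cylinder at (8.5, 0): section is a regular 24-gon, circumradius r=10 (area = (24/2)·10.000²·sin(360°/24) = 310.58 mm²); the cube at (-2.5, -2) is present — its section is the full 14.5×17.5 rectangle (area 253.75 mm²); Taking the first minus the rest: starting from the 28.5×17 cube (484.50 mm²), the r=10 cylinder at (8.5, 0) partially overlaps it — only the 150.24 mm² overlap (of its 310.58 mm²) is removed, clipping the outline; the 14.5×17.5 cube at (-2.5, -2) partially overlaps it — only the 79.33 mm² overlap (of its 253.75 mm²) is removed, clipping the outline — area = 254.93 mm². Checking containment: the cross-section at z = 4.8 is a subset of the cross-section at z = 1.2.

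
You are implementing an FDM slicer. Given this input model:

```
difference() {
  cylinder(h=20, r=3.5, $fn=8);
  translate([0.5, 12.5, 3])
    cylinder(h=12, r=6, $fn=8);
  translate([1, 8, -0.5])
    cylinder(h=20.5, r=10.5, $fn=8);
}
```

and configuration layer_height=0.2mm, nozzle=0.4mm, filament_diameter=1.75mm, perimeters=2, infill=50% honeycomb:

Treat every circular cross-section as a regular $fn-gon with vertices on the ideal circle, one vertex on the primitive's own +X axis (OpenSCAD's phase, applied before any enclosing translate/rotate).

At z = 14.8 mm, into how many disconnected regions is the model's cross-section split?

At z = 14.8 mm: the cylinder: section is a regular 8-gon, circumradius r=3.5; the r=6 cylinder at (0.5, 12.5) contributes a regular 8-gon of circumradius 6; the r=10.5 cylinder at (1, 8) contributes a regular 8-gon of circumradius 10.5; After the difference (first − rest): starting from the r=3.5 cylinder, the r=6 cylinder at (0.5, 12.5) misses the remaining region (no effect); the r=10.5 cylinder at (1, 8) partially overlaps it — only the 28.70 mm² overlap (of its 311.83 mm²) is removed, clipping the outline — 1 connected region. The result has 1 disconnected region.

1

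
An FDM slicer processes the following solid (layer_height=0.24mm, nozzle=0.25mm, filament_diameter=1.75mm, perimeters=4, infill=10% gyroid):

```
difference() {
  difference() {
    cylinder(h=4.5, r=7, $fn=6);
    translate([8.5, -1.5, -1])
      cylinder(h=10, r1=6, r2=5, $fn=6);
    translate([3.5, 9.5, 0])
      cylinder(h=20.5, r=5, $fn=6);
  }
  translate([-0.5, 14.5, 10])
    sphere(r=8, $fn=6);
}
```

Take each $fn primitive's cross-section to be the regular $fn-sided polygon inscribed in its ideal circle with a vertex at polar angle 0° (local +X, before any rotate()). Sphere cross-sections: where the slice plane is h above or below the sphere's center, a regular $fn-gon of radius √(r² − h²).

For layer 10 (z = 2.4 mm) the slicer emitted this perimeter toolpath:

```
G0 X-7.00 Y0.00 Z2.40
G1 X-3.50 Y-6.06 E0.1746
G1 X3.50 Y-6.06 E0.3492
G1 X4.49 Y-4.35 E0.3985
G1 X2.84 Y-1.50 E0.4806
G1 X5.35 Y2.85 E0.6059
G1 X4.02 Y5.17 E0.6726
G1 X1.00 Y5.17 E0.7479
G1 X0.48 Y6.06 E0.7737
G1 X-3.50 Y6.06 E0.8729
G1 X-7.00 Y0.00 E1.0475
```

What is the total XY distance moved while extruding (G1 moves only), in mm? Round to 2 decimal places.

Sum the Euclidean lengths of each G1 segment: total = 41.99 mm.

41.99 mm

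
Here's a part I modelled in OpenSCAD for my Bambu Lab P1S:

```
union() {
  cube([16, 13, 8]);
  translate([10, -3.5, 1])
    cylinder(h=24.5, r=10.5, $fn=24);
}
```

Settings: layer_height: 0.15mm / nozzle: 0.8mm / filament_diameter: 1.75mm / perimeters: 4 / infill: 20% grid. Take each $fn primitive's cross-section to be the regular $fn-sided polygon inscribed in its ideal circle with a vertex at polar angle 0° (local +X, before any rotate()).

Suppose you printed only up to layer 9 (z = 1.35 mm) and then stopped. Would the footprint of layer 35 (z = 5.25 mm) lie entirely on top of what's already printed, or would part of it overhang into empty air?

Compare the two slices. At z = 1.35: the cube is present — its section is the full 16×13 rectangle (area 208.00 mm²); the r=10.5 cylinder at (10, -3.5) gives a regular 24-gon of circumradius 10.5 (constant along its height) (area = (24/2)·10.500²·sin(360°/24) = 342.42 mm²); Merging all regions: the regions partially overlap — summed areas 550.42 mm² minus the doubly-counted overlap 87.76 mm² gives 462.66 mm² — area = 462.66 mm². At z = 5.25: the cube (footprint 16×13) is included at this height (area 208.00 mm²); the r=10.5 cylinder at (10, -3.5) gives a regular 24-gon of circumradius 10.5 (constant along its height) (area = (24/2)·10.500²·sin(360°/24) = 342.42 mm²); Taking the union: the regions partially overlap — summed areas 550.42 mm² minus the doubly-counted overlap 87.76 mm² gives 462.66 mm² — area = 462.66 mm². Checking containment: the cross-section at z = 5.25 is a subset of the cross-section at z = 1.35.

entirely on top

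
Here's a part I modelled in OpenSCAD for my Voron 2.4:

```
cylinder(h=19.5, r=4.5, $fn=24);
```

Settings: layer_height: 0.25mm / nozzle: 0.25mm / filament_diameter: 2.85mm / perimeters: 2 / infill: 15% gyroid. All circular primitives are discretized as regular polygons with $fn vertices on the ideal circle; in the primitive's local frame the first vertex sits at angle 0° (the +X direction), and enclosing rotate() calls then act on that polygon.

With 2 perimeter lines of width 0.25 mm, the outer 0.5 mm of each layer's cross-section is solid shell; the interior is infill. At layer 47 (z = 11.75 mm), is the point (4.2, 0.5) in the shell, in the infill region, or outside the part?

At z = 11.75 mm: the cylinder: section is a regular 24-gon, circumradius r=4.5. Overall, the cross-section is a single solid region. The nearest boundary edge runs (4.50, 0.00)→(4.35, 1.16); distance from the point to it = 0.23 mm. The point is inside the cross-section, 0.23 mm from the nearest boundary — within the 0.5 mm shell band (2 × 0.25).

shell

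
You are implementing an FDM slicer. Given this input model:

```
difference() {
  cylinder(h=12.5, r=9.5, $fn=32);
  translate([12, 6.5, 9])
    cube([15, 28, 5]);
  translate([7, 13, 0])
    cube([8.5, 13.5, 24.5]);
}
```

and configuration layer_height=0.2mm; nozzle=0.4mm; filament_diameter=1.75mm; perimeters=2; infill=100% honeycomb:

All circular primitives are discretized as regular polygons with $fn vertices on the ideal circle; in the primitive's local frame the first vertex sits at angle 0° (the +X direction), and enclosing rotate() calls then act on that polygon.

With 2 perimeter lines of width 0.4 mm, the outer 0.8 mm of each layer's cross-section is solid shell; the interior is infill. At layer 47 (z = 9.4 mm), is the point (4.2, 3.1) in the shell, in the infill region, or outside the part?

At z = 9.4 mm: the cylinder: section is a regular 32-gon, circumradius r=9.5; the cube at (12, 6.5) is present — its section is the full 15×28 rectangle; the 8.5×13.5 cube at (7, 13) contributes its full rectangle; After the difference (first − rest): starting from the r=9.5 cylinder, the 15×28 cube at (12, 6.5) misses the remaining region (no effect); the 8.5×13.5 cube at (7, 13) misses the remaining region (no effect) — 1 connected region. Overall, the cross-section is a single solid region. The nearest boundary edge runs (6.72, 6.72)→(7.90, 5.28); distance from the point to it = 4.24 mm. The point is inside the cross-section and 4.24 mm from the nearest boundary — more than the 0.8 mm shell width (2 × 0.4), so it's in the infill interior.

infill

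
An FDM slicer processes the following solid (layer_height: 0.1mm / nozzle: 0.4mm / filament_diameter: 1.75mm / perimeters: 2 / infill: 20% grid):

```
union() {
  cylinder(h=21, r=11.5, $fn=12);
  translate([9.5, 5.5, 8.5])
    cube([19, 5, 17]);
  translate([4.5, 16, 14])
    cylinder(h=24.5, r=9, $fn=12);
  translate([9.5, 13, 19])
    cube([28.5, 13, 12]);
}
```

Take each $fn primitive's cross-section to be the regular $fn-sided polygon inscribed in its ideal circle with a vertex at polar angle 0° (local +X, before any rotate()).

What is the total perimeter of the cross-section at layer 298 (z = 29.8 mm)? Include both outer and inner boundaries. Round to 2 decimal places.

At z = 29.8 mm: the cylinder is absent (z outside [0, 21]); the cube at (9.5, 5.5) does not reach this height (z outside [8.5, 25.5]); the cylinder at (4.5, 16): section is a regular 12-gon, circumradius r=9 (perimeter = 2·12·9.000·sin(180°/12) = 55.90 mm); the cube at (9.5, 13) is present — its section is the full 28.5×13 rectangle (perimeter 83.00 mm); Combining (union): the regions partially overlap (shared area 29.99 mm²), so the edge portions inside another operand are dropped and the merged outline is re-measured after clipping — boundary = 113.70 mm. Overall, the cross-section is a single solid region. Total boundary length (outer) = 113.70 mm.

113.70 mm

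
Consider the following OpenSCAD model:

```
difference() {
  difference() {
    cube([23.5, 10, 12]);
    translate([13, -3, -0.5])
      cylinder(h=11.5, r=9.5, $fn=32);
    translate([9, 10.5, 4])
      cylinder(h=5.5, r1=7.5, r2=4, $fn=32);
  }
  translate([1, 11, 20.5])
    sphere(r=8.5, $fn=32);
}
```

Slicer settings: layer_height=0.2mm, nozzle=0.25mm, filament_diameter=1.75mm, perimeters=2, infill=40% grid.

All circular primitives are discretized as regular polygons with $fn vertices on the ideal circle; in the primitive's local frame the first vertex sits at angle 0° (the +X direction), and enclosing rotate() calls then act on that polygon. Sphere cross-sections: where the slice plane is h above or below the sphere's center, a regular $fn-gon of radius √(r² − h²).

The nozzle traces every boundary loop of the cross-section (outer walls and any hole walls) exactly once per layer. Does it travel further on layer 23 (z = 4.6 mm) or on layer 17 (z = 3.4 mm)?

layer 17 (z = 3.4 mm)

Layer 23 (z = 4.6): the cube is present — its section is the full 23.5×10 rectangle (perimeter 67.00 mm); the r=9.5 cylinder at (13, -3) contributes a regular 32-gon of circumradius 9.5 (perimeter = 2·32·9.500·sin(180°/32) = 59.59 mm); the cone at (9, 10.5) (r1=7.5→r2=4) has section circumradius 7.118 here — a regular 32-gon (perimeter = 2·32·7.118·sin(180°/32) = 44.65 mm); Taking the first minus the rest: starting from the 23.5×10 cube, the r=9.5 cylinder at (13, -3) partially overlaps it — only the 85.01 mm² overlap (of its 281.71 mm²) is removed, clipping the outline; the cone at (9, 10.5) partially overlaps it — only the 57.50 mm² overlap (of its 158.16 mm²) is removed, clipping the outline — boundary = 61.67 mm; the sphere at (1, 11) is not intersected at this z (|z−center|=15.900 > r=8.5); After the difference (first − rest): none of the subtracted shapes is present at this height, so the result so far is unchanged — boundary = 61.67 mm. So its perimeter = 61.67 mm. Layer 17 (z = 3.4): the 23.5×10 cube contributes its full rectangle (perimeter 67.00 mm); the cylinder at (13, -3): section is a regular 32-gon, circumradius r=9.5 (perimeter = 2·32·9.500·sin(180°/32) = 59.59 mm); the cone at (9, 10.5) is not intersected at this z (z outside [4, 9.5]); Taking the first minus the rest: starting from the 23.5×10 cube, the r=9.5 cylinder at (13, -3) partially overlaps it — only the 85.01 mm² overlap (of its 281.71 mm²) is removed, clipping the outline — boundary = 72.74 mm; the sphere at (1, 11) is not intersected at this z (|z−center|=17.100 > r=8.5); Subtracting the remaining from the first: none of the subtracted shapes is present at this height, so that combined region is unchanged — boundary = 72.74 mm. So its perimeter = 72.74 mm. Layer 17 is larger (72.74 vs 61.67 mm).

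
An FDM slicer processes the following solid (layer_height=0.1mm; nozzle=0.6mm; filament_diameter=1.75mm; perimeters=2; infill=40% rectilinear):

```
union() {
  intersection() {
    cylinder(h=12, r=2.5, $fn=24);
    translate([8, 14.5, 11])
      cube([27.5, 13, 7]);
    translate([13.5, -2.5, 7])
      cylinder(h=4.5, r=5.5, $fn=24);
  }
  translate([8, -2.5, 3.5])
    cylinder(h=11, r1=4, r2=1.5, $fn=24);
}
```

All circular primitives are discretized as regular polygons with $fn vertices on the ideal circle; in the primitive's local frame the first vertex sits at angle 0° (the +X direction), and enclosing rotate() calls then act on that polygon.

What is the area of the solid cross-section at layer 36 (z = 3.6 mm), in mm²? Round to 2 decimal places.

49.13 mm²

At z = 3.6 mm: the r=2.5 cylinder gives a regular 24-gon of circumradius 2.5 (constant along its height) (area = (24/2)·2.500²·sin(360°/24) = 19.41 mm²); the cube at (8, 14.5) does not reach this height (z outside [11, 18]); the cylinder at (13.5, -2.5) is not intersected at this z (z outside [7, 11.5]); After intersecting: at least one operand is absent at this height, so nothing remains; the cone at (8, -2.5) (r1=4→r2=1.5) has section circumradius 3.977 here — a regular 24-gon (area = (24/2)·3.977²·sin(360°/24) = 49.13 mm²); Merging all regions: only the cone at (8, -2.5) is present, so the union is just that shape — area = 49.13 mm². Overall, the cross-section is a single solid region. Net area = 49.13 mm².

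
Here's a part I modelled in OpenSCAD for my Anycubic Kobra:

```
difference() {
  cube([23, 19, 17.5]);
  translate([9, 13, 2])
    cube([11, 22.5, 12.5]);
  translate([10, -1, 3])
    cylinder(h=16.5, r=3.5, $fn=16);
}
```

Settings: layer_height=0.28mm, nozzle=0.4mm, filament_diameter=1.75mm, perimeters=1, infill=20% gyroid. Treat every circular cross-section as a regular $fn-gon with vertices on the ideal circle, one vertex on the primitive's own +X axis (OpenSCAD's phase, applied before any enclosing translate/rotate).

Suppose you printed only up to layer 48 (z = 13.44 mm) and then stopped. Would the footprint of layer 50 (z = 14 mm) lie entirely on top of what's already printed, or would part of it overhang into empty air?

Compare the two slices. At z = 13.44: the cube is present — its section is the full 23×19 rectangle (area 437.00 mm²); the cube at (9, 13) (footprint 11×22.5) is included at this height (area 247.50 mm²); the r=3.5 cylinder at (10, -1) gives a regular 16-gon of circumradius 3.5 (constant along its height) (area = (16/2)·3.500²·sin(360°/16) = 37.50 mm²); Subtracting the remaining from the first: starting from the 23×19 cube (437.00 mm²), the 11×22.5 cube at (9, 13) partially overlaps it — only the 66.00 mm² overlap (of its 247.50 mm²) is removed, clipping the outline; the r=3.5 cylinder at (10, -1) partially overlaps it — only the 11.95 mm² overlap (of its 37.50 mm²) is removed, clipping the outline — area = 359.05 mm². At z = 14: the cube is present — its section is the full 23×19 rectangle (area 437.00 mm²); the cube at (9, 13) is present — its section is the full 11×22.5 rectangle (area 247.50 mm²); the r=3.5 cylinder at (10, -1) contributes a regular 16-gon of circumradius 3.5 (area = (16/2)·3.500²·sin(360°/16) = 37.50 mm²); After the difference (first − rest): starting from the 23×19 cube (437.00 mm²), the 11×22.5 cube at (9, 13) partially overlaps it — only the 66.00 mm² overlap (of its 247.50 mm²) is removed, clipping the outline; the r=3.5 cylinder at (10, -1) partially overlaps it — only the 11.95 mm² overlap (of its 37.50 mm²) is removed, clipping the outline — area = 359.05 mm². Checking containment: the cross-section at z = 14 is a subset of the cross-section at z = 13.44.

entirely on top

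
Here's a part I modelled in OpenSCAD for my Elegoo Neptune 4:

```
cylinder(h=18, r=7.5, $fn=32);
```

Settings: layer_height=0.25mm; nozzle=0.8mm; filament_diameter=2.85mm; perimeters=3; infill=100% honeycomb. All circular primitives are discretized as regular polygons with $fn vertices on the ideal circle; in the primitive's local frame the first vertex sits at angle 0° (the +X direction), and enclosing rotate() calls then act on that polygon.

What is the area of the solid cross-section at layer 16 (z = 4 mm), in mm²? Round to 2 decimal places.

175.58 mm²

At z = 4 mm: the r=7.5 cylinder contributes a regular 32-gon of circumradius 7.5 (area = (32/2)·7.500²·sin(360°/32) = 175.58 mm²). Overall, the cross-section is a single solid region. Net area = 175.58 mm².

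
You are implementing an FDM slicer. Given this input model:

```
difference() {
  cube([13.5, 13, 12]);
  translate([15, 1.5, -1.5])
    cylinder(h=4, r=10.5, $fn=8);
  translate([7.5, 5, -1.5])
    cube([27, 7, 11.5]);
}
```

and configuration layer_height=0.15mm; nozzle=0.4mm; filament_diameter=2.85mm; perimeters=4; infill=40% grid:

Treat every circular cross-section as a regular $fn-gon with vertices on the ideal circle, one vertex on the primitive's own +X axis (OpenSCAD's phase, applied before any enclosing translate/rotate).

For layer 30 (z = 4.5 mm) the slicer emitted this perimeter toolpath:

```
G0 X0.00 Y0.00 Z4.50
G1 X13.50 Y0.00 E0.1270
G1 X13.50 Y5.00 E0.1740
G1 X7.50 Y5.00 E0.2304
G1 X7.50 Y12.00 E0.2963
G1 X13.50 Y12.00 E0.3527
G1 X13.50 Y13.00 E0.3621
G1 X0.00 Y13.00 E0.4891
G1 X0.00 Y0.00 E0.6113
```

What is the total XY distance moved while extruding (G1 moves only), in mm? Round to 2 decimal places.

65.00 mm

Sum the Euclidean lengths of each G1 segment: total = 65.00 mm.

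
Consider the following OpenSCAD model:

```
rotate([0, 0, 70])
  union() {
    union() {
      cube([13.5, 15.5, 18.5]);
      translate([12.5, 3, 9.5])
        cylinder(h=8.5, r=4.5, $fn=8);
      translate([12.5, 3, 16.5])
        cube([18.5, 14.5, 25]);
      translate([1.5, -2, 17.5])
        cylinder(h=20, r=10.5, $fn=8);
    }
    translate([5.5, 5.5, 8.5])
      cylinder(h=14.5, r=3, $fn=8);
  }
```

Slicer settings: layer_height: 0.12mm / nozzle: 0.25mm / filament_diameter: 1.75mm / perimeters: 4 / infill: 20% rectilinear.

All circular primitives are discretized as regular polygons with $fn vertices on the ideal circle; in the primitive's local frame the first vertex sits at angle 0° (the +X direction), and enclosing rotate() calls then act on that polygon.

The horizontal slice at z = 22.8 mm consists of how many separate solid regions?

2

At z = 22.8 mm: the cube does not reach this height (z outside [0, 18.5]); the cylinder at (12.5, 3) is not intersected at this z (z outside [9.5, 18]); the 18.5×14.5 cube at (12.5, 3) contributes its full rectangle; the r=10.5 cylinder at (1.5, -2) contributes a regular 8-gon of circumradius 10.5; Merging all regions: the 2 present regions are separate (no shared area or edge), so areas and boundary lengths simply add and each stays a separate island — 2 connected regions; the cylinder at (5.5, 5.5): section is a regular 8-gon, circumradius r=3; Taking the union: the regions partially overlap (shared area 19.60 mm²), so overlapping operands fuse into one piece — 2 connected regions; (rotated 70° about Z; rotation is an isometry so areas/perimeters/island counts are preserved). The result has 2 disconnected regions.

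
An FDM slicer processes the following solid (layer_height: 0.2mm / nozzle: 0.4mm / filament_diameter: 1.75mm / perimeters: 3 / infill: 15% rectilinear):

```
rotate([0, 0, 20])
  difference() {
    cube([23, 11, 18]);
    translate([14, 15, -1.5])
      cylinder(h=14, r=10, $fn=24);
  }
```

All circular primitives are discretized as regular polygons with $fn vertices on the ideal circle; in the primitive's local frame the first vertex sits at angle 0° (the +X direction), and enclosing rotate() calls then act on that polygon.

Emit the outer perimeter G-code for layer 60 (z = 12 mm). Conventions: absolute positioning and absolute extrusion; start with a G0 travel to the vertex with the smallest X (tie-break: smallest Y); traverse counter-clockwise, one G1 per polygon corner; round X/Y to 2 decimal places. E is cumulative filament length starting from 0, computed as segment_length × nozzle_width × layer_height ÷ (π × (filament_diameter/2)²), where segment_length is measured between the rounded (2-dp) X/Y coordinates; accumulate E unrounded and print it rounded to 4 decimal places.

At z = 12 mm: the cube is present — its section is the full 23×11 rectangle; the r=10 cylinder at (14, 15) contributes a regular 24-gon of circumradius 10; Subtracting the remaining from the first: starting from the 23×11 cube, the r=10 cylinder at (14, 15) partially overlaps it — only the 77.95 mm² overlap (of its 310.58 mm²) is removed, clipping the outline — 1 connected region; (rotated 20° about Z; rotation is an isometry so areas/perimeters/island counts are preserved). The outline is a single polygon with 14 vertices. Extrusion per mm of travel: 0.4 × 0.2 / (π × 0.875²) = 0.033260. Accumulating E over each segment gives final E = 2.4142.

G0 X-3.76 Y10.34 Z12.00
G1 X0.00 Y0.00 E0.3659
G1 X21.61 Y7.87 E1.1309
G1 X17.91 Y18.03 E1.4905
G1 X17.87 Y17.15 E1.5198
G1 X17.09 Y14.66 E1.6066
G1 X15.69 Y12.46 E1.6933
G1 X13.76 Y10.69 E1.7804
G1 X11.45 Y9.49 E1.8670
G1 X8.90 Y8.92 E1.9539
G1 X6.29 Y9.04 E2.0408
G1 X3.80 Y9.82 E2.1276
G1 X1.60 Y11.22 E2.2143
G1 X0.87 Y12.02 E2.2503
G1 X-3.76 Y10.34 E2.4142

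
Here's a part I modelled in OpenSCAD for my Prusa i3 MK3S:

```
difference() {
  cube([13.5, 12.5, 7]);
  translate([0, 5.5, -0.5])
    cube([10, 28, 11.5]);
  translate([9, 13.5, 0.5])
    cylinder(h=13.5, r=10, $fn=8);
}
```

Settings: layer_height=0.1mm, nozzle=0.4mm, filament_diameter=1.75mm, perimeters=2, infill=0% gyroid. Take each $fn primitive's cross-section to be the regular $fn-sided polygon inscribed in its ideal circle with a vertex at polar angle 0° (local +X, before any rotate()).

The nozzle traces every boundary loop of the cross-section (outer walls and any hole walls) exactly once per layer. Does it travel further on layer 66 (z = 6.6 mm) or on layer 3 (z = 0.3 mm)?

layer 3 (z = 0.3 mm)

Layer 66 (z = 6.6): the cube is present — its section is the full 13.5×12.5 rectangle (perimeter 52.00 mm); the cube at (0, 5.5) (footprint 10×28) is included at this height (perimeter 76.00 mm); the r=10 cylinder at (9, 13.5) contributes a regular 8-gon of circumradius 10 (perimeter = 2·8·10.000·sin(180°/8) = 61.23 mm); Taking the first minus the rest: starting from the 13.5×12.5 cube, the 10×28 cube at (0, 5.5) partially overlaps it — only the 70.00 mm² overlap (of its 280.00 mm²) is removed, clipping the outline; the r=10 cylinder at (9, 13.5) partially overlaps it — only the 34.13 mm² overlap (of its 282.84 mm²) is removed, clipping the outline — boundary = 38.63 mm. So its perimeter = 38.63 mm. Layer 3 (z = 0.3): the cube is present — its section is the full 13.5×12.5 rectangle (perimeter 52.00 mm); the cube at (0, 5.5) (footprint 10×28) is included at this height (perimeter 76.00 mm); the cylinder at (9, 13.5) is absent (z outside [0.5, 14]); After the difference (first − rest): starting from the 13.5×12.5 cube, the 10×28 cube at (0, 5.5) partially overlaps it — only the 70.00 mm² overlap (of its 280.00 mm²) is removed, clipping the outline — boundary = 52.00 mm. So its perimeter = 52.00 mm. Layer 3 is larger (52.00 vs 38.63 mm).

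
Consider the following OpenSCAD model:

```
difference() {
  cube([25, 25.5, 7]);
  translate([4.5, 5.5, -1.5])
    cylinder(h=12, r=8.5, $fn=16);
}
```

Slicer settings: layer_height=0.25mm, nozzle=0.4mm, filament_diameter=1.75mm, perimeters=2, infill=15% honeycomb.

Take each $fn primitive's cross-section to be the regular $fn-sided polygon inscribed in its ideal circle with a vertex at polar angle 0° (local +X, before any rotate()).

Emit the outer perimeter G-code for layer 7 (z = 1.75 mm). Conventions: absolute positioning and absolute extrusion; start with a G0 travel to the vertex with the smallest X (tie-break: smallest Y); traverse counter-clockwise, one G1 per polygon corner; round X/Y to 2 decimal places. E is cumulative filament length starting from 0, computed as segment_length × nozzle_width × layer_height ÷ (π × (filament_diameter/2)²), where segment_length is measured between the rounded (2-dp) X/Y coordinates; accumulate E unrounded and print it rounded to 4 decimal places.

G0 X0.00 Y12.52 Z1.75
G1 X1.25 Y13.35 E0.0624
G1 X4.50 Y14.00 E0.2002
G1 X7.75 Y13.35 E0.3380
G1 X10.51 Y11.51 E0.4759
G1 X12.35 Y8.75 E0.6138
G1 X13.00 Y5.50 E0.7516
G1 X12.35 Y2.25 E0.8894
G1 X10.85 Y0.00 E1.0018
G1 X25.00 Y0.00 E1.5901
G1 X25.00 Y25.50 E2.6503
G1 X0.00 Y25.50 E3.6896
G1 X0.00 Y12.52 E4.2293

At z = 1.75 mm: the cube (footprint 25×25.5) is included at this height; the r=8.5 cylinder at (4.5, 5.5) contributes a regular 16-gon of circumradius 8.5; After the difference (first − rest): starting from the 25×25.5 cube, the r=8.5 cylinder at (4.5, 5.5) partially overlaps it — only the 158.48 mm² overlap (of its 221.19 mm²) is removed, clipping the outline — 1 connected region. The outline is a single polygon with 12 vertices. Extrusion per mm of travel: 0.4 × 0.25 / (π × 0.875²) = 0.041575. Accumulating E over each segment gives final E = 4.2293.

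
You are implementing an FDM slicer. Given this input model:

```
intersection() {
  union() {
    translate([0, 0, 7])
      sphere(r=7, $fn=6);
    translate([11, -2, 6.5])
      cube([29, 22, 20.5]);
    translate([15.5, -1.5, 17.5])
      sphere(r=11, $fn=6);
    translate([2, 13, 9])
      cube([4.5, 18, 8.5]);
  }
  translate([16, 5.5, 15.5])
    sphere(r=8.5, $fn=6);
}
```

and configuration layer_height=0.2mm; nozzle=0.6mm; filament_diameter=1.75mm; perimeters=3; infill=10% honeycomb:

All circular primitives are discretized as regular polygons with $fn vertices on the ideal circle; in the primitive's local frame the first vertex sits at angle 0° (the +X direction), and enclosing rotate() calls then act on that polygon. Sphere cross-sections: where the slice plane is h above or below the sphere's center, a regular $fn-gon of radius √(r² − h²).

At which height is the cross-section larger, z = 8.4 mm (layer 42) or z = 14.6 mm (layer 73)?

Layer 42 (z = 8.4): the r=7 sphere slices to a regular 6-gon of circumradius 6.859 (√(r²−h²) with h=1.4 from center) (area = (6/2)·6.859²·sin(360°/6) = 122.21 mm²); the cube at (11, -2) (footprint 29×22) is included at this height (area 638.00 mm²); the r=11 sphere at (15.5, -1.5) slices to a regular 6-gon of circumradius 6.180 (√(r²−h²) with h=9.1 from center) (area = (6/2)·6.180²·sin(360°/6) = 99.22 mm²); the cube at (2, 13) is not intersected at this z (z outside [9, 17.5]); Taking the union: the regions partially overlap — summed areas 859.43 mm² minus the doubly-counted overlap 52.43 mm² gives 807.00 mm² — area = 807.00 mm²; the r=8.5 sphere at (16, 5.5) slices to a regular 6-gon of circumradius 4.673 (√(r²−h²) with h=7.1 from center) (area = (6/2)·4.673²·sin(360°/6) = 56.74 mm²); Taking the intersection: the r=8.5 sphere at (16, 5.5) lies inside that combined region, so the common part is the r=8.5 sphere at (16, 5.5) itself — area = 56.74 mm². So its area = 56.74 mm². Layer 73 (z = 14.6): the sphere does not reach this height (|z−center|=7.600 > r=7); the cube at (11, -2) (footprint 29×22) is included at this height (area 638.00 mm²); the r=11 sphere at (15.5, -1.5) contributes a regular 6-gon of circumradius √(11²−2.9²) = 10.611 (area = (6/2)·10.611²·sin(360°/6) = 292.52 mm²); the cube at (2, 13) is present — its section is the full 4.5×18 rectangle (area 81.00 mm²); Taking the union: the regions partially overlap — summed areas 1011.52 mm² minus the doubly-counted overlap 121.96 mm² gives 889.55 mm² — area = 889.55 mm²; the r=8.5 sphere at (16, 5.5) slices to a regular 6-gon of circumradius 8.452 (√(r²−h²) with h=0.9 from center) (area = (6/2)·8.452²·sin(360°/6) = 185.61 mm²); Taking the intersection: the r=8.5 sphere at (16, 5.5) partially overlaps the result so far; clipping to the common part keeps 177.60 mm² — area = 177.60 mm². So its area = 177.60 mm². Layer 73 is larger (177.60 vs 56.74 mm²).

layer 73 (z = 14.6 mm)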